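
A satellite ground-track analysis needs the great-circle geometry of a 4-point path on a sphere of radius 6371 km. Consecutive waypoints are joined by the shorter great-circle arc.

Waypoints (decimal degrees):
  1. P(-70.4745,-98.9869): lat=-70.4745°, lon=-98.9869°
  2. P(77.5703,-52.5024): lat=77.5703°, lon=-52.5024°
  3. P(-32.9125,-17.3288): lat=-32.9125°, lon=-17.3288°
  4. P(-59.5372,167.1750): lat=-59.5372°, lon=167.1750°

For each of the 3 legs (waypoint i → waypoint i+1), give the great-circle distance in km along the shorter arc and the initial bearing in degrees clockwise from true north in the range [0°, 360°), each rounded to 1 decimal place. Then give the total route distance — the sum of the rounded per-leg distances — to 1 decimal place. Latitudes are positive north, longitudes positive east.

Leg 1: φ1=-1.2300121, φ2=1.3538571, Δφ=2.5838692, Δλ=0.8113076 rad; a=sin²(Δφ/2)+cosφ1·cosφ2·sin²(Δλ/2)=0.9354338281; c=2·atan2(√a, √(1-a))=2.627761156; dist=6371·c=16741.466 ≈ 16741.5 km; running total=16741.5 km
Leg 1 bearing: y=sinΔλ·cosφ2=0.15609063, x=cosφ1·sinφ2-sinφ1·cosφ2·cosΔλ=0.46607429; θ=atan2(y, x)=18.5160° ≈ 18.5°
Leg 2: φ1=1.3538571, φ2=-0.5744315, Δφ=-1.9282886, Δλ=0.6138951 rad; a=sin²(Δφ/2)+cosφ1·cosφ2·sin²(Δλ/2)=0.6914596561; c=2·atan2(√a, √(1-a))=1.963750736; dist=6371·c=12511.056 ≈ 12511.1 km; running total=29252.6 km
Leg 2 bearing: y=sinΔλ·cosφ2=0.48359957, x=cosφ1·sinφ2-sinφ1·cosφ2·cosΔλ=-0.78708593; θ=atan2(y, x)=148.4327° ≈ 148.4°
Leg 3: φ1=-0.5744315, φ2=-1.0391202, Δφ=-0.4646887, Δλ=3.2201988 rad; a=sin²(Δφ/2)+cosφ1·cosφ2·sin²(Δλ/2)=0.4779717335; c=2·atan2(√a, √(1-a))=1.526725529; dist=6371·c=9726.768 ≈ 9726.8 km; running total=38979.4 km
Leg 3 bearing: y=sinΔλ·cosφ2=-0.03981062, x=cosφ1·sinφ2-sinφ1·cosφ2·cosΔλ=-0.99823551; θ=atan2(y, x)=-177.7162° <0 so +360° → 182.2838° ≈ 182.3°

Leg 1: dist=16741.5 km, bearing=18.5°
Leg 2: dist=12511.1 km, bearing=148.4°
Leg 3: dist=9726.8 km, bearing=182.3°
Total: 38979.4 km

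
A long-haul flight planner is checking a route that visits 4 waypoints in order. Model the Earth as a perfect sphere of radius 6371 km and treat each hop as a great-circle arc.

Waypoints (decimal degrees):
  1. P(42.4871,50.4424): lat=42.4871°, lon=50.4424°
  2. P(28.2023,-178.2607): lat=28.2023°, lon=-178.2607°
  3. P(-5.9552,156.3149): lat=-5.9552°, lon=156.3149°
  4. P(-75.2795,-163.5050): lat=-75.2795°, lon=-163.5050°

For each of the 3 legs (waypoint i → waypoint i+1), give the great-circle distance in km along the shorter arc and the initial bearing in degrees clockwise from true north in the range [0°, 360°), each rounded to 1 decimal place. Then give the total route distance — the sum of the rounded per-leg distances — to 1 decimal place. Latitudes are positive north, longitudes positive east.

Leg 1: dist=10707.9 km, bearing=41.8°
Leg 2: dist=4675.3 km, bearing=219.6°
Leg 3: dist=8110.1 km, bearing=170.1°
Total: 23493.3 km

Leg 1: φ1=0.7415398, φ2=0.4922230, Δφ=-0.2493168, Δλ=-3.9916221 rad; a=sin²(Δφ/2)+cosφ1·cosφ2·sin²(Δλ/2)=0.5548513625; c=2·atan2(√a, √(1-a))=1.680720292; dist=6371·c=10707.869 ≈ 10707.9 km; running total=10707.9 km
Leg 1 bearing: y=sinΔλ·cosφ2=0.66210889, x=cosφ1·sinφ2-sinφ1·cosφ2·cosΔλ=0.74133469; θ=atan2(y, x)=41.7690° ≈ 41.8°
Leg 2: φ1=0.4922230, φ2=-0.1039378, Δφ=-0.5961608, Δλ=5.8394458 rad; a=sin²(Δφ/2)+cosφ1·cosφ2·sin²(Δλ/2)=0.1286961360; c=2·atan2(√a, √(1-a))=0.733840608; dist=6371·c=4675.299 ≈ 4675.3 km; running total=15383.2 km
Leg 2 bearing: y=sinΔλ·cosφ2=-0.42700289, x=cosφ1·sinφ2-sinφ1·cosφ2·cosΔλ=-0.51594796; θ=atan2(y, x)=-140.3886° <0 so +360° → 219.6114° ≈ 219.6°
Leg 3: φ1=-0.1039378, φ2=-1.3138751, Δφ=-1.2099373, Δλ=-5.5819103 rad; a=sin²(Δφ/2)+cosφ1·cosφ2·sin²(Δλ/2)=0.3532808716; c=2·atan2(√a, √(1-a))=1.272974879; dist=6371·c=8110.123 ≈ 8110.1 km; running total=23493.3 km
Leg 3 bearing: y=sinΔλ·cosφ2=0.16394597, x=cosφ1·sinφ2-sinφ1·cosφ2·cosΔλ=-0.94181511; θ=atan2(y, x)=170.1252° ≈ 170.1°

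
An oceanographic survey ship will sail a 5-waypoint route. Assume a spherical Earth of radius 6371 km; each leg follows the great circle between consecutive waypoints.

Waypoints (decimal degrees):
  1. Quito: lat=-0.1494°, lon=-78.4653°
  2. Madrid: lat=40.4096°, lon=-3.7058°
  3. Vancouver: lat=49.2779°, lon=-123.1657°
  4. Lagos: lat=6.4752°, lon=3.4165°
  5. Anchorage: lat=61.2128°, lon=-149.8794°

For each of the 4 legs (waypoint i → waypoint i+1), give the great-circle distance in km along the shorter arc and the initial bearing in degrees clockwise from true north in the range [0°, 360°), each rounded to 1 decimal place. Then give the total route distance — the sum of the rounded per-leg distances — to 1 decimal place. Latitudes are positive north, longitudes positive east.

Leg 1: dist=8734.7 km, bearing=48.6°
Leg 2: dist=8417.5 km, bearing=324.1°
Leg 3: dist=11954.5 km, bearing=56.8°
Leg 4: dist=12140.8 km, bearing=346.8°
Total: 41247.5 km

Leg 1: φ1=-0.0026075, φ2=0.7052806, Δφ=0.7078881, Δλ=1.3047994 rad; a=sin²(Δφ/2)+cosφ1·cosφ2·sin²(Δλ/2)=0.4007665127; c=2·atan2(√a, √(1-a))=1.371002794; dist=6371·c=8734.659 ≈ 8734.7 km; running total=8734.7 km
Leg 1 bearing: y=sinΔλ·cosφ2=0.73465092, x=cosφ1·sinφ2-sinφ1·cosφ2·cosΔλ=0.64876720; θ=atan2(y, x)=48.5524° ≈ 48.6°
Leg 2: φ1=0.7052806, φ2=0.8600616, Δφ=0.1547810, Δλ=-2.0849686 rad; a=sin²(Δφ/2)+cosφ1·cosφ2·sin²(Δλ/2)=0.3765065110; c=2·atan2(√a, √(1-a))=1.321226663; dist=6371·c=8417.535 ≈ 8417.5 km; running total=17152.2 km
Leg 2 bearing: y=sinΔλ·cosφ2=-0.56803673, x=cosφ1·sinφ2-sinφ1·cosφ2·cosΔλ=0.78506796; θ=atan2(y, x)=-35.8877° <0 so +360° → 324.1123° ≈ 324.1°
Leg 3: φ1=0.8600616, φ2=0.1130136, Δφ=-0.7470480, Δλ=2.2092762 rad; a=sin²(Δφ/2)+cosφ1·cosφ2·sin²(Δλ/2)=0.6504298775; c=2·atan2(√a, √(1-a))=1.876390377; dist=6371·c=11954.483 ≈ 11954.5 km; running total=29106.7 km
Leg 3 bearing: y=sinΔλ·cosφ2=0.79788012, x=cosφ1·sinφ2-sinφ1·cosφ2·cosΔλ=0.52237029; θ=atan2(y, x)=56.7873° ≈ 56.8°
Leg 4: φ1=0.1130136, φ2=1.0683649, Δφ=0.9553513, Δλ=-2.6755182 rad; a=sin²(Δφ/2)+cosφ1·cosφ2·sin²(Δλ/2)=0.6643071258; c=2·atan2(√a, √(1-a))=1.905632294; dist=6371·c=12140.783 ≈ 12140.8 km; running total=41247.5 km
Leg 4 bearing: y=sinΔλ·cosφ2=-0.21640390, x=cosφ1·sinφ2-sinφ1·cosφ2·cosΔλ=0.91933782; θ=atan2(y, x)=-13.2458° <0 so +360° → 346.7542° ≈ 346.8°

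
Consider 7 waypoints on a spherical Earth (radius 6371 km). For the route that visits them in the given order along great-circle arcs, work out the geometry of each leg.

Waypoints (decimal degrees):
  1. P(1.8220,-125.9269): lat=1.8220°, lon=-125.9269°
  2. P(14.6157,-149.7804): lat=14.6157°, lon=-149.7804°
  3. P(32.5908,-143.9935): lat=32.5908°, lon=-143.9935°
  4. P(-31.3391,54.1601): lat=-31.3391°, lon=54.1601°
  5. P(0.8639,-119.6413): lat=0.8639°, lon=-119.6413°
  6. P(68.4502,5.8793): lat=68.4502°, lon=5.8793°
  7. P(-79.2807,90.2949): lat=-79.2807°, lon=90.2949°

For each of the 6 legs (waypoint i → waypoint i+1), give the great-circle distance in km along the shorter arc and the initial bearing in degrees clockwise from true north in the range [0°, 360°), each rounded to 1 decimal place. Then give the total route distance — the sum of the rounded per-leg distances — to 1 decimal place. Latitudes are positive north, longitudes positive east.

Leg 1: φ1=0.0317999, φ2=0.2550921, Δφ=0.2232922, Δλ=-0.4163221 rad; a=sin²(Δφ/2)+cosφ1·cosφ2·sin²(Δλ/2)=0.0537189696; c=2·atan2(√a, √(1-a))=0.467800929; dist=6371·c=2980.360 ≈ 2980.4 km; running total=2980.4 km
Leg 1 bearing: y=sinΔλ·cosφ2=-0.39131312, x=cosφ1·sinφ2-sinφ1·cosφ2·cosΔλ=0.22406920; θ=atan2(y, x)=-60.2042° <0 so +360° → 299.7958° ≈ 299.8°
Leg 2: φ1=0.2550921, φ2=0.5688168, Δφ=0.3137247, Δλ=0.1010005 rad; a=sin²(Δφ/2)+cosφ1·cosφ2·sin²(Δλ/2)=0.0264820449; c=2·atan2(√a, √(1-a))=0.326919991; dist=6371·c=2082.807 ≈ 2082.8 km; running total=5063.2 km
Leg 2 bearing: y=sinΔλ·cosφ2=0.08495221, x=cosφ1·sinφ2-sinφ1·cosφ2·cosΔλ=0.30968711; θ=atan2(y, x)=15.3398° ≈ 15.3°
Leg 3: φ1=0.5688168, φ2=-0.5469705, Δφ=-1.1157872, Δλ=3.4584327 rad; a=sin²(Δφ/2)+cosφ1·cosφ2·sin²(Δλ/2)=0.9819711329; c=2·atan2(√a, √(1-a))=2.872235880; dist=6371·c=18299.015 ≈ 18299.0 km; running total=23362.2 km
Leg 3 bearing: y=sinΔλ·cosφ2=-0.26610937, x=cosφ1·sinφ2-sinφ1·cosφ2·cosΔλ=-0.00105463; θ=atan2(y, x)=-90.2271° <0 so +360° → 269.7729° ≈ 269.8°
Leg 4: φ1=-0.5469705, φ2=0.0150779, Δφ=0.5620484, Δλ=-3.0334067 rad; a=sin²(Δφ/2)+cosφ1·cosφ2·sin²(Δλ/2)=0.9284279495; c=2·atan2(√a, √(1-a))=2.599936271; dist=6371·c=16564.194 ≈ 16564.2 km; running total=39926.4 km
Leg 4 bearing: y=sinΔλ·cosφ2=-0.10796279, x=cosφ1·sinφ2-sinφ1·cosφ2·cosΔλ=-0.50412499; θ=atan2(y, x)=-167.9122° <0 so +360° → 192.0878° ≈ 192.1°
Leg 5: φ1=0.0150779, φ2=1.1946814, Δφ=1.1796035, Δλ=2.1907477 rad; a=sin²(Δφ/2)+cosφ1·cosφ2·sin²(Δλ/2)=0.5996788580; c=2·atan2(√a, √(1-a))=1.771498763; dist=6371·c=11286.219 ≈ 11286.2 km; running total=51212.6 km
Leg 5 bearing: y=sinΔλ·cosφ2=0.29895589, x=cosφ1·sinφ2-sinφ1·cosφ2·cosΔλ=0.93321052; θ=atan2(y, x)=17.7630° ≈ 17.8°
Leg 6: φ1=1.1946814, φ2=-1.3837092, Δφ=-2.5783906, Δλ=1.4733302 rad; a=sin²(Δφ/2)+cosφ1·cosφ2·sin²(Δλ/2)=0.9536101996; c=2·atan2(√a, √(1-a))=2.707424790; dist=6371·c=17249.003 ≈ 17249.0 km; running total=68461.6 km
Leg 6 bearing: y=sinΔλ·cosφ2=0.18511484, x=cosφ1·sinφ2-sinφ1·cosφ2·cosΔλ=-0.37773489; θ=atan2(y, x)=153.8921° ≈ 153.9°

Leg 1: dist=2980.4 km, bearing=299.8°
Leg 2: dist=2082.8 km, bearing=15.3°
Leg 3: dist=18299.0 km, bearing=269.8°
Leg 4: dist=16564.2 km, bearing=192.1°
Leg 5: dist=11286.2 km, bearing=17.8°
Leg 6: dist=17249.0 km, bearing=153.9°
Total: 68461.6 km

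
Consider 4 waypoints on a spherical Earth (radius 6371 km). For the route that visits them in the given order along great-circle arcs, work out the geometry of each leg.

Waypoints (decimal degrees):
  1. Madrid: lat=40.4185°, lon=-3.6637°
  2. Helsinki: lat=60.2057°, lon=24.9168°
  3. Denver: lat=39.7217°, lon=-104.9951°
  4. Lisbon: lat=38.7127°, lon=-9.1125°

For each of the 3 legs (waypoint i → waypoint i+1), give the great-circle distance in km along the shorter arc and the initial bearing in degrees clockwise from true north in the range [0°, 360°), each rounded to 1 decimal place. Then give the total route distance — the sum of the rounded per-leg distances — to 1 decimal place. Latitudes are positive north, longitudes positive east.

Leg 1: dist=2947.7 km, bearing=32.2°
Leg 2: dist=8003.7 km, bearing=321.7°
Leg 3: dist=7809.8 km, bearing=55.6°
Total: 18761.2 km

Leg 1: φ1=0.7054359, φ2=1.0507877, Δφ=0.3453518, Δλ=0.4988238 rad; a=sin²(Δφ/2)+cosφ1·cosφ2·sin²(Δλ/2)=0.0525701969; c=2·atan2(√a, √(1-a))=0.462679762; dist=6371·c=2947.733 ≈ 2947.7 km; running total=2947.7 km
Leg 1 bearing: y=sinΔλ·cosφ2=0.23770757, x=cosφ1·sinφ2-sinφ1·cosφ2·cosΔλ=0.37778485; θ=atan2(y, x)=32.1787° ≈ 32.2°
Leg 2: φ1=1.0507877, φ2=0.6932744, Δφ=-0.3575132, Δλ=-2.2673904 rad; a=sin²(Δφ/2)+cosφ1·cosφ2·sin²(Δλ/2)=0.3453140897; c=2·atan2(√a, √(1-a))=1.256263952; dist=6371·c=8003.658 ≈ 8003.7 km; running total=10951.4 km
Leg 2 bearing: y=sinΔλ·cosφ2=-0.58996840, x=cosφ1·sinφ2-sinφ1·cosφ2·cosΔλ=0.74580585; θ=atan2(y, x)=-38.3457° <0 so +360° → 321.6543° ≈ 321.7°
Leg 3: φ1=0.6932744, φ2=0.6756641, Δφ=-0.0176104, Δλ=1.6734671 rad; a=sin²(Δφ/2)+cosφ1·cosφ2·sin²(Δλ/2)=0.3309169151; c=2·atan2(√a, √(1-a))=1.225828744; dist=6371·c=7809.755 ≈ 7809.8 km; running total=18761.2 km
Leg 3 bearing: y=sinΔλ·cosφ2=0.77618277, x=cosφ1·sinφ2-sinφ1·cosφ2·cosΔλ=0.53215030; θ=atan2(y, x)=55.5655° ≈ 55.6°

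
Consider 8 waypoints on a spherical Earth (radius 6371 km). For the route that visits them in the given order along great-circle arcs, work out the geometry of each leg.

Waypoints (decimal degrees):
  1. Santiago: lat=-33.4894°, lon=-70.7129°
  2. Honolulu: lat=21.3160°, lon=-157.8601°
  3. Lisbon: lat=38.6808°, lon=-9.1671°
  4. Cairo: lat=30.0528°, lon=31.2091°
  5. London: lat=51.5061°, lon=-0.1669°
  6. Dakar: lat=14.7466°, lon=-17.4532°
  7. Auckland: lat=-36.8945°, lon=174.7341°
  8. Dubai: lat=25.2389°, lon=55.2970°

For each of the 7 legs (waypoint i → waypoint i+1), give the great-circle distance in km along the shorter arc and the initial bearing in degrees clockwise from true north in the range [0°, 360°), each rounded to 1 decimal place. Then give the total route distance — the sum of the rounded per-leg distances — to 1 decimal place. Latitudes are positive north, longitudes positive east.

Leg 1: dist=11043.6 km, bearing=289.5°
Leg 2: dist=12588.8 km, bearing=26.2°
Leg 3: dist=3795.4 km, bearing=92.2°
Leg 4: dist=3511.2 km, bearing=321.8°
Leg 5: dist=4368.7 km, bearing=207.0°
Leg 6: dist=17272.8 km, bearing=203.9°
Leg 7: dist=14199.4 km, bearing=275.4°
Total: 66779.9 km

Leg 1: φ1=-0.5845003, φ2=0.3720344, Δφ=0.9565347, Δλ=-1.5210056 rad; a=sin²(Δφ/2)+cosφ1·cosφ2·sin²(Δλ/2)=0.5809555612; c=2·atan2(√a, √(1-a))=1.733423350; dist=6371·c=11043.640 ≈ 11043.6 km; running total=11043.6 km
Leg 1 bearing: y=sinΔλ·cosφ2=-0.93043523, x=cosφ1·sinφ2-sinφ1·cosφ2·cosΔλ=0.32874773; θ=atan2(y, x)=-70.5403° <0 so +360° → 289.4597° ≈ 289.5°
Leg 2: φ1=0.3720344, φ2=0.6751073, Δφ=0.3030729, Δλ=2.5951824 rad; a=sin²(Δφ/2)+cosφ1·cosφ2·sin²(Δλ/2)=0.6970797044; c=2·atan2(√a, √(1-a))=1.975949360; dist=6371·c=12588.773 ≈ 12588.8 km; running total=23632.4 km
Leg 2 bearing: y=sinΔλ·cosφ2=0.40563883, x=cosφ1·sinφ2-sinφ1·cosφ2·cosΔλ=0.82467903; θ=atan2(y, x)=26.1914° ≈ 26.2°
Leg 3: φ1=0.6751073, φ2=0.5245203, Δφ=-0.1505870, Δλ=0.7046976 rad; a=sin²(Δφ/2)+cosφ1·cosφ2·sin²(Δλ/2)=0.0861310398; c=2·atan2(√a, √(1-a))=0.595732114; dist=6371·c=3795.409 ≈ 3795.4 km; running total=27427.8 km
Leg 3 bearing: y=sinΔλ·cosφ2=0.56071557, x=cosφ1·sinφ2-sinφ1·cosφ2·cosΔλ=-0.02116558; θ=atan2(y, x)=92.1617° ≈ 92.2°
Leg 4: φ1=0.5245203, φ2=0.8989510, Δφ=0.3744307, Δλ=-0.5476145 rad; a=sin²(Δφ/2)+cosφ1·cosφ2·sin²(Δλ/2)=0.0740333092; c=2·atan2(√a, √(1-a))=0.551129923; dist=6371·c=3511.249 ≈ 3511.2 km; running total=30939.0 km
Leg 4 bearing: y=sinΔλ·cosφ2=-0.32407014, x=cosφ1·sinφ2-sinφ1·cosφ2·cosΔλ=0.41132476; θ=atan2(y, x)=-38.2335° <0 so +360° → 321.7665° ≈ 321.8°
Leg 5: φ1=0.8989510, φ2=0.2573767, Δφ=-0.6415743, Δλ=-0.3017029 rad; a=sin²(Δφ/2)+cosφ1·cosφ2·sin²(Δλ/2)=0.1130167053; c=2·atan2(√a, √(1-a))=0.685714840; dist=6371·c=4368.689 ≈ 4368.7 km; running total=35307.7 km
Leg 5 bearing: y=sinΔλ·cosφ2=-0.28735888, x=cosφ1·sinφ2-sinφ1·cosφ2·cosΔλ=-0.56426997; θ=atan2(y, x)=-153.0122° <0 so +360° → 206.9878° ≈ 207.0°
Leg 6: φ1=0.2573767, φ2=-0.6439305, Δφ=-0.9013072, Δλ=3.3543012 rad; a=sin²(Δφ/2)+cosφ1·cosφ2·sin²(Δλ/2)=0.9543917244; c=2·atan2(√a, √(1-a))=2.711155554; dist=6371·c=17272.772 ≈ 17272.8 km; running total=52580.5 km
Leg 6 bearing: y=sinΔλ·cosφ2=-0.16883211, x=cosφ1·sinφ2-sinφ1·cosφ2·cosΔλ=-0.38158664; θ=atan2(y, x)=-156.1331° <0 so +360° → 203.8669° ≈ 203.9°
Leg 7: φ1=-0.6439305, φ2=0.4405019, Δφ=1.0844324, Δλ=-2.0845706 rad; a=sin²(Δφ/2)+cosφ1·cosφ2·sin²(Δλ/2)=0.8057544612; c=2·atan2(√a, √(1-a))=2.228762557; dist=6371·c=14199.446 ≈ 14199.4 km; running total=66779.9 km
Leg 7 bearing: y=sinΔλ·cosφ2=-0.78775811, x=cosφ1·sinφ2-sinφ1·cosφ2·cosΔλ=0.07412154; θ=atan2(y, x)=-84.6248° <0 so +360° → 275.3752° ≈ 275.4°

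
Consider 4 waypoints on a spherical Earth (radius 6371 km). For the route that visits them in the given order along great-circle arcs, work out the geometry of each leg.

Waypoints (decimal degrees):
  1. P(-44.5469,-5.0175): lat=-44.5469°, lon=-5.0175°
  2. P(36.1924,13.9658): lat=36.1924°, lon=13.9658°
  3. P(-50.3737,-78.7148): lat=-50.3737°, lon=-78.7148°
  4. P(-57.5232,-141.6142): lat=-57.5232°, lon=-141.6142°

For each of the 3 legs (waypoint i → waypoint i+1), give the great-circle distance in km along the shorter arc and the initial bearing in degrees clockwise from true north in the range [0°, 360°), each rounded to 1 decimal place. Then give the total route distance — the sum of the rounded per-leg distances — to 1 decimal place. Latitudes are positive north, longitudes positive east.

Leg 1: φ1=-0.7774901, φ2=0.6316765, Δφ=1.4091666, Δλ=0.3313211 rad; a=sin²(Δφ/2)+cosφ1·cosφ2·sin²(Δλ/2)=0.4351769787; c=2·atan2(√a, √(1-a))=1.440784326; dist=6371·c=9179.237 ≈ 9179.2 km; running total=9179.2 km
Leg 1 bearing: y=sinΔλ·cosφ2=0.26252366, x=cosφ1·sinφ2-sinφ1·cosφ2·cosΔλ=0.95617636; θ=atan2(y, x)=15.3526° ≈ 15.4°
Leg 2: φ1=0.6316765, φ2=-0.8791869, Δφ=-1.5108635, Δλ=-1.6175816 rad; a=sin²(Δφ/2)+cosφ1·cosφ2·sin²(Δλ/2)=0.7394431584; c=2·atan2(√a, √(1-a))=2.070181990; dist=6371·c=13189.129 ≈ 13189.1 km; running total=22368.3 km
Leg 2 bearing: y=sinΔλ·cosφ2=-0.63707973, x=cosφ1·sinφ2-sinφ1·cosφ2·cosΔλ=-0.60398453; θ=atan2(y, x)=-133.4725° <0 so +360° → 226.5275° ≈ 226.5°
Leg 3: φ1=-0.8791869, φ2=-1.0039692, Δφ=-0.1247823, Δλ=-1.0978016 rad; a=sin²(Δφ/2)+cosφ1·cosφ2·sin²(Δλ/2)=0.0971130102; c=2·atan2(√a, √(1-a))=0.633815113; dist=6371·c=4038.036 ≈ 4038.0 km; running total=26406.3 km
Leg 3 bearing: y=sinΔλ·cosφ2=-0.47800438, x=cosφ1·sinφ2-sinφ1·cosφ2·cosΔλ=-0.34962853; θ=atan2(y, x)=-126.1830° <0 so +360° → 233.8170° ≈ 233.8°

Leg 1: dist=9179.2 km, bearing=15.4°
Leg 2: dist=13189.1 km, bearing=226.5°
Leg 3: dist=4038.0 km, bearing=233.8°
Total: 26406.3 km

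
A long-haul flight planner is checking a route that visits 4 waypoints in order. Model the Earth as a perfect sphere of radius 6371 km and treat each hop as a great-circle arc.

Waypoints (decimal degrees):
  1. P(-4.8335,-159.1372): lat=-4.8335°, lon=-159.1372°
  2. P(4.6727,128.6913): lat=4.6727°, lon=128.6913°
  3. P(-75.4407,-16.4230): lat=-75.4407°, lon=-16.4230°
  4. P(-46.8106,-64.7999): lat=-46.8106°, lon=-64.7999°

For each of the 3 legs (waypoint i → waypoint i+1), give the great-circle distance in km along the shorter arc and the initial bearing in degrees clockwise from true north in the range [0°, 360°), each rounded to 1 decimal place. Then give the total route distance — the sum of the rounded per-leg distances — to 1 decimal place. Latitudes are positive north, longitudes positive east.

Leg 1: φ1=-0.0843605, φ2=0.0815540, Δφ=0.1659145, Δλ=5.0235550 rad; a=sin²(Δφ/2)+cosφ1·cosφ2·sin²(Δλ/2)=0.3513990438; c=2·atan2(√a, √(1-a))=1.269035518; dist=6371·c=8085.025 ≈ 8085.0 km; running total=8085.0 km
Leg 1 bearing: y=sinΔλ·cosφ2=-0.94881314, x=cosφ1·sinφ2-sinφ1·cosφ2·cosΔλ=0.10688611; θ=atan2(y, x)=-83.5726° <0 so +360° → 276.4274° ≈ 276.4°
Leg 2: φ1=0.0815540, φ2=-1.3166886, Δφ=-1.3982426, Δλ=-2.5327223 rad; a=sin²(Δφ/2)+cosφ1·cosφ2·sin²(Δλ/2)=0.6421847556; c=2·atan2(√a, √(1-a))=1.859145051; dist=6371·c=11844.613 ≈ 11844.6 km; running total=19929.6 km
Leg 2 bearing: y=sinΔλ·cosφ2=-0.14377565, x=cosφ1·sinφ2-sinφ1·cosφ2·cosΔλ=-0.94787264; θ=atan2(y, x)=-171.3750° <0 so +360° → 188.6250° ≈ 188.6°
Leg 3: φ1=-1.3166886, φ2=-0.8169991, Δφ=0.4996895, Δλ=-0.8443362 rad; a=sin²(Δφ/2)+cosφ1·cosφ2·sin²(Δλ/2)=0.0900189329; c=2·atan2(√a, √(1-a))=0.609451462; dist=6371·c=3882.815 ≈ 3882.8 km; running total=23812.4 km
Leg 3 bearing: y=sinΔλ·cosφ2=-0.51161892, x=cosφ1·sinφ2-sinφ1·cosφ2·cosΔλ=0.25672589; θ=atan2(y, x)=-63.3529° <0 so +360° → 296.6471° ≈ 296.6°

Leg 1: dist=8085.0 km, bearing=276.4°
Leg 2: dist=11844.6 km, bearing=188.6°
Leg 3: dist=3882.8 km, bearing=296.6°
Total: 23812.4 km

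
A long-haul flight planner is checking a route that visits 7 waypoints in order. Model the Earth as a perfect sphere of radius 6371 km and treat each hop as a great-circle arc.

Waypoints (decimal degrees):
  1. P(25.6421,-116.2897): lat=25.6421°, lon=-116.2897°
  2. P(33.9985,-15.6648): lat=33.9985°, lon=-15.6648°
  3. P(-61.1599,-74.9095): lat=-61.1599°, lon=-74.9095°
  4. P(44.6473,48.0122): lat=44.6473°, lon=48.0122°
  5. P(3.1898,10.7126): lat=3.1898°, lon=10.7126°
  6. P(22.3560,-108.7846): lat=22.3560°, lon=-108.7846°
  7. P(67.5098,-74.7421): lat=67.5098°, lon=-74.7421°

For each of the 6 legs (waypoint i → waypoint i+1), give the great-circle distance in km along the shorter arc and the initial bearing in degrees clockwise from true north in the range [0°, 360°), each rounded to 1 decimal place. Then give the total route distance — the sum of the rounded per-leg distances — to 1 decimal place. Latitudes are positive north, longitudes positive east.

Leg 1: dist=9342.6 km, bearing=55.0°
Leg 2: dist=11850.9 km, bearing=205.6°
Leg 3: dist=15937.6 km, bearing=90.0°
Leg 4: dist=5874.6 km, bearing=229.4°
Leg 5: dist=12864.1 km, bearing=296.7°
Leg 6: dist=5544.8 km, bearing=16.3°
Total: 61414.6 km

Leg 1: φ1=0.4475391, φ2=0.5933858, Δφ=0.1458467, Δλ=1.7562358 rad; a=sin²(Δφ/2)+cosφ1·cosφ2·sin²(Δλ/2)=0.4479123198; c=2·atan2(√a, √(1-a))=1.466431613; dist=6371·c=9342.636 ≈ 9342.6 km; running total=9342.6 km
Leg 1 bearing: y=sinΔλ·cosφ2=0.81483837, x=cosφ1·sinφ2-sinφ1·cosφ2·cosΔλ=0.57025075; θ=atan2(y, x)=55.0144° ≈ 55.0°
Leg 2: φ1=0.5933858, φ2=-1.0674416, Δφ=-1.6608274, Δλ=-1.0340151 rad; a=sin²(Δφ/2)+cosφ1·cosφ2·sin²(Δλ/2)=0.6426575833; c=2·atan2(√a, √(1-a))=1.860131574; dist=6371·c=11850.898 ≈ 11850.9 km; running total=21193.5 km
Leg 2 bearing: y=sinΔλ·cosφ2=-0.41452636, x=cosφ1·sinφ2-sinφ1·cosφ2·cosΔλ=-0.86415459; θ=atan2(y, x)=-154.3734° <0 so +360° → 205.6266° ≈ 205.6°
Leg 3: φ1=-1.0674416, φ2=0.7792424, Δφ=1.8466840, Δλ=2.1453884 rad; a=sin²(Δφ/2)+cosφ1·cosφ2·sin²(Δλ/2)=0.9010469345; c=2·atan2(√a, √(1-a))=2.501589491; dist=6371·c=15937.627 ≈ 15937.6 km; running total=37131.1 km
Leg 3 bearing: y=sinΔλ·cosφ2=0.59719792, x=cosφ1·sinφ2-sinφ1·cosφ2·cosΔλ=0.00027161; θ=atan2(y, x)=89.9739° ≈ 90.0°
Leg 4: φ1=0.7792424, φ2=0.0556725, Δφ=-0.7235699, Δλ=-0.6510008 rad; a=sin²(Δφ/2)+cosφ1·cosφ2·sin²(Δλ/2)=0.1979170679; c=2·atan2(√a, √(1-a))=0.922077656; dist=6371·c=5874.557 ≈ 5874.6 km; running total=43005.7 km
Leg 4 bearing: y=sinΔλ·cosφ2=-0.60504399, x=cosφ1·sinφ2-sinφ1·cosφ2·cosΔλ=-0.51856087; θ=atan2(y, x)=-130.5987° <0 so +360° → 229.4013° ≈ 229.4°
Leg 5: φ1=0.0556725, φ2=0.3901858, Δφ=0.3345133, Δλ=-2.0856196 rad; a=sin²(Δφ/2)+cosφ1·cosφ2·sin²(Δλ/2)=0.7167513455; c=2·atan2(√a, √(1-a))=2.019172389; dist=6371·c=12864.147 ≈ 12864.1 km; running total=55869.8 km
Leg 5 bearing: y=sinΔλ·cosφ2=-0.80496063, x=cosφ1·sinφ2-sinφ1·cosφ2·cosΔλ=0.40510962; θ=atan2(y, x)=-63.2854° <0 so +360° → 296.7146° ≈ 296.7°
Leg 6: φ1=0.3901858, φ2=1.1782683, Δφ=0.7880825, Δλ=0.5941537 rad; a=sin²(Δφ/2)+cosφ1·cosφ2·sin²(Δλ/2)=0.1777113891; c=2·atan2(√a, √(1-a))=0.870326157; dist=6371·c=5544.848 ≈ 5544.8 km; running total=61414.6 km
Leg 6 bearing: y=sinΔλ·cosφ2=0.21414067, x=cosφ1·sinφ2-sinφ1·cosφ2·cosΔλ=0.73393731; θ=atan2(y, x)=16.2656° ≈ 16.3°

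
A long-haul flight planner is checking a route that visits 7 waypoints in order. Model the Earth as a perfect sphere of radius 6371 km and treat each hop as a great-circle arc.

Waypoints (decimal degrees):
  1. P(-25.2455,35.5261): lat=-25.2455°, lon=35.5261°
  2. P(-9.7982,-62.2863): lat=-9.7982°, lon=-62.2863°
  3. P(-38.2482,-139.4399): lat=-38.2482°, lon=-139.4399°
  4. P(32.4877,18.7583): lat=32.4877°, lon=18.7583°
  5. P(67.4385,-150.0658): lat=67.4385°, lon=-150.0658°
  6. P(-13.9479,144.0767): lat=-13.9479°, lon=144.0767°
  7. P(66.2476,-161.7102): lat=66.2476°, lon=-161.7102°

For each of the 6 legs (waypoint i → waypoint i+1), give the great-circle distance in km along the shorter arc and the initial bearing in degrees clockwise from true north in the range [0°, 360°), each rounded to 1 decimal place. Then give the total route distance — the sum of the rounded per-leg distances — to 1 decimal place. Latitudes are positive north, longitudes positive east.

Leg 1: φ1=-0.4406171, φ2=-0.1710109, Δφ=0.2696062, Δλ=-1.7071484 rad; a=sin²(Δφ/2)+cosφ1·cosφ2·sin²(Δλ/2)=0.5242864869; c=2·atan2(√a, √(1-a))=1.619388421; dist=6371·c=10317.124 ≈ 10317.1 km; running total=10317.1 km
Leg 1 bearing: y=sinΔλ·cosφ2=-0.97626708, x=cosφ1·sinφ2-sinφ1·cosφ2·cosΔλ=-0.21105274; θ=atan2(y, x)=-102.1987° <0 so +360° → 257.8013° ≈ 257.8°
Leg 2: φ1=-0.1710109, φ2=-0.6675570, Δφ=-0.4965462, Δλ=-1.3465843 rad; a=sin²(Δφ/2)+cosφ1·cosφ2·sin²(Δλ/2)=0.3612922327; c=2·atan2(√a, √(1-a))=1.289693316; dist=6371·c=8216.636 ≈ 8216.6 km; running total=18533.7 km
Leg 2 bearing: y=sinΔλ·cosφ2=-0.76567911, x=cosφ1·sinφ2-sinφ1·cosφ2·cosΔλ=-0.58032415; θ=atan2(y, x)=-127.1592° <0 so +360° → 232.8408° ≈ 232.8°
Leg 3: φ1=-0.6675570, φ2=0.5670173, Δφ=1.2345744, Δλ=2.7610795 rad; a=sin²(Δφ/2)+cosφ1·cosφ2·sin²(Δλ/2)=0.9737844049; c=2·atan2(√a, √(1-a))=2.816336208; dist=6371·c=17942.878 ≈ 17942.9 km; running total=36476.6 km
Leg 3 bearing: y=sinΔλ·cosφ2=0.31327589, x=cosφ1·sinφ2-sinφ1·cosφ2·cosΔλ=-0.06302038; θ=atan2(y, x)=101.3741° ≈ 101.4°
Leg 4: φ1=0.5670173, φ2=1.1770239, Δφ=0.6100065, Δλ=-2.9465364 rad; a=sin²(Δφ/2)+cosφ1·cosφ2·sin²(Δλ/2)=0.4107416676; c=2·atan2(√a, √(1-a))=1.391317633; dist=6371·c=8864.085 ≈ 8864.1 km; running total=45340.7 km
Leg 4 bearing: y=sinΔλ·cosφ2=-0.07436453, x=cosφ1·sinφ2-sinφ1·cosφ2·cosΔλ=0.98112268; θ=atan2(y, x)=-4.3345° <0 so +360° → 355.6655° ≈ 355.7°
Leg 5: φ1=1.1770239, φ2=-0.2434368, Δφ=-1.4204606, Δλ=5.1337551 rad; a=sin²(Δφ/2)+cosφ1·cosφ2·sin²(Δλ/2)=0.5351466679; c=2·atan2(√a, √(1-a))=1.641147680; dist=6371·c=10455.752 ≈ 10455.8 km; running total=55796.5 km
Leg 5 bearing: y=sinΔλ·cosφ2=-0.88562534, x=cosφ1·sinφ2-sinφ1·cosφ2·cosΔλ=-0.45904967; θ=atan2(y, x)=-117.3992° <0 so +360° → 242.6008° ≈ 242.6°
Leg 6: φ1=-0.2434368, φ2=1.1562387, Δφ=1.3996755, Δλ=-5.3369882 rad; a=sin²(Δφ/2)+cosφ1·cosφ2·sin²(Δλ/2)=0.4960146998; c=2·atan2(√a, √(1-a))=1.562825642; dist=6371·c=9956.762 ≈ 9956.8 km; running total=65753.3 km
Leg 6 bearing: y=sinΔλ·cosφ2=0.32673823, x=cosφ1·sinφ2-sinφ1·cosφ2·cosΔλ=0.94508127; θ=atan2(y, x)=19.0715° ≈ 19.1°

Leg 1: dist=10317.1 km, bearing=257.8°
Leg 2: dist=8216.6 km, bearing=232.8°
Leg 3: dist=17942.9 km, bearing=101.4°
Leg 4: dist=8864.1 km, bearing=355.7°
Leg 5: dist=10455.8 km, bearing=242.6°
Leg 6: dist=9956.8 km, bearing=19.1°
Total: 65753.3 km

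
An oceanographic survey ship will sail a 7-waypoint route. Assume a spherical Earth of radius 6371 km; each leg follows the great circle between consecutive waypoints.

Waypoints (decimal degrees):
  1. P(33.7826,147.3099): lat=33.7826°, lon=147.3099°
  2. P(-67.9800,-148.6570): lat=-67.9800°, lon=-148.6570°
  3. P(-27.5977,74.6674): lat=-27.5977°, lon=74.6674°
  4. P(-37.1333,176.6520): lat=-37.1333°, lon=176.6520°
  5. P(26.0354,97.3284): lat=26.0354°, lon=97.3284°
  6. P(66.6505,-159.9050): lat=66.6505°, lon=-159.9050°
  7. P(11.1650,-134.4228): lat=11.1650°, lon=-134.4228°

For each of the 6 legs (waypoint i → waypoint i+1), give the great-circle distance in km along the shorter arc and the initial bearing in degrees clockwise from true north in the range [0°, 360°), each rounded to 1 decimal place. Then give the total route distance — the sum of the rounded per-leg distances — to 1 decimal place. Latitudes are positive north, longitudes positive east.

Leg 1: dist=12484.3 km, bearing=158.6°
Leg 2: dist=8804.3 km, bearing=218.2°
Leg 3: dist=9158.0 km, bearing=128.1°
Leg 4: dist=10852.6 km, bearing=297.0°
Leg 5: dist=7903.5 km, bearing=24.1°
Leg 6: dist=6457.8 km, bearing=150.2°
Total: 55660.5 km

Leg 1: φ1=0.5896176, φ2=-1.1864748, Δφ=-1.7760924, Δλ=-5.1655969 rad; a=sin²(Δφ/2)+cosφ1·cosφ2·sin²(Δλ/2)=0.6895180992; c=2·atan2(√a, √(1-a))=1.959550883; dist=6371·c=12484.299 ≈ 12484.3 km; running total=12484.3 km
Leg 1 bearing: y=sinΔλ·cosφ2=0.33707994, x=cosφ1·sinφ2-sinφ1·cosφ2·cosΔλ=-0.86180547; θ=atan2(y, x)=158.6379° ≈ 158.6°
Leg 2: φ1=-1.1864748, φ2=-0.4816707, Δφ=0.7048041, Δλ=3.8977461 rad; a=sin²(Δφ/2)+cosφ1·cosφ2·sin²(Δλ/2)=0.4061270226; c=2·atan2(√a, √(1-a))=1.381929539; dist=6371·c=8804.273 ≈ 8804.3 km; running total=21288.6 km
Leg 2 bearing: y=sinΔλ·cosφ2=-0.60806204, x=cosφ1·sinφ2-sinφ1·cosφ2·cosΔλ=-0.77137021; θ=atan2(y, x)=-141.7517° <0 so +360° → 218.2483° ≈ 218.2°
Leg 3: φ1=-0.4816707, φ2=-0.6480983, Δφ=-0.1664276, Δλ=1.7799671 rad; a=sin²(Δφ/2)+cosφ1·cosφ2·sin²(Δλ/2)=0.4335260500; c=2·atan2(√a, √(1-a))=1.437453633; dist=6371·c=9158.017 ≈ 9158.0 km; running total=30446.6 km
Leg 3 bearing: y=sinΔλ·cosφ2=0.77985628, x=cosφ1·sinφ2-sinφ1·cosφ2·cosΔλ=-0.61167724; θ=atan2(y, x)=128.1087° ≈ 128.1°
Leg 4: φ1=-0.6480983, φ2=0.4544035, Δφ=1.1025018, Δλ=-1.3844580 rad; a=sin²(Δφ/2)+cosφ1·cosφ2·sin²(Δλ/2)=0.5661291215; c=2·atan2(√a, √(1-a))=1.703443219; dist=6371·c=10852.637 ≈ 10852.6 km; running total=41299.2 km
Leg 4 bearing: y=sinΔλ·cosφ2=-0.88296887, x=cosφ1·sinφ2-sinφ1·cosφ2·cosΔλ=0.45041507; θ=atan2(y, x)=-62.9732° <0 so +360° → 297.0268° ≈ 297.0°
Leg 5: φ1=0.4544035, φ2=1.1632707, Δφ=0.7088672, Δλ=-4.4895698 rad; a=sin²(Δφ/2)+cosφ1·cosφ2·sin²(Δλ/2)=0.3378575516; c=2·atan2(√a, √(1-a))=1.240540652; dist=6371·c=7903.484 ≈ 7903.5 km; running total=49202.7 km
Leg 5 bearing: y=sinΔλ·cosφ2=0.38654068, x=cosφ1·sinφ2-sinφ1·cosφ2·cosΔλ=0.86338034; θ=atan2(y, x)=24.1184° ≈ 24.1°
Leg 6: φ1=1.1632707, φ2=0.1948660, Δφ=-0.9684047, Δλ=0.4447483 rad; a=sin²(Δφ/2)+cosφ1·cosφ2·sin²(Δλ/2)=0.2356058654; c=2·atan2(√a, √(1-a))=1.013624056; dist=6371·c=6457.799 ≈ 6457.8 km; running total=55660.5 km
Leg 6 bearing: y=sinΔλ·cosφ2=0.42208796, x=cosφ1·sinφ2-sinφ1·cosφ2·cosΔλ=-0.73635910; θ=atan2(y, x)=150.1783° ≈ 150.2°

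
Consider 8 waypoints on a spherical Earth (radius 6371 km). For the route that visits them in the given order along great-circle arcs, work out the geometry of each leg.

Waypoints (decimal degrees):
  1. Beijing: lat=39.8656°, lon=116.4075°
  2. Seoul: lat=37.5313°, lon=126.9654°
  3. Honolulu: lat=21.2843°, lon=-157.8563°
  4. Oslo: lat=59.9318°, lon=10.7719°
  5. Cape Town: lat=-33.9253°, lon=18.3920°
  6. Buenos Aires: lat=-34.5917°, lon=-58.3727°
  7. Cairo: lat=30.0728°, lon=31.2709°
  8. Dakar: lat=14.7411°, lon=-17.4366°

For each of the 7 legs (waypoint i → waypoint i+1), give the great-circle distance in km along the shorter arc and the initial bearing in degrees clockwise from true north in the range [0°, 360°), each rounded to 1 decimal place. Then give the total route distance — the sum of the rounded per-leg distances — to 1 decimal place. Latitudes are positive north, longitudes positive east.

Leg 1: φ1=0.6957860, φ2=0.6550448, Δφ=-0.0407412, Δλ=0.1842701 rad; a=sin²(Δφ/2)+cosφ1·cosφ2·sin²(Δλ/2)=0.0055673314; c=2·atan2(√a, √(1-a))=0.149367921; dist=6371·c=951.623 ≈ 951.6 km; running total=951.6 km
Leg 1 bearing: y=sinΔλ·cosφ2=0.14530443, x=cosφ1·sinφ2-sinφ1·cosφ2·cosΔλ=-0.03212426; θ=atan2(y, x)=102.4666° ≈ 102.5°
Leg 2: φ1=0.6550448, φ2=0.3714811, Δφ=-0.2835636, Δλ=-4.9710764 rad; a=sin²(Δφ/2)+cosφ1·cosφ2·sin²(Δλ/2)=0.2949189402; c=2·atan2(√a, √(1-a))=1.148164511; dist=6371·c=7314.956 ≈ 7315.0 km; running total=8266.6 km
Leg 2 bearing: y=sinΔλ·cosφ2=0.90078686, x=cosφ1·sinφ2-sinφ1·cosφ2·cosΔλ=0.14265368; θ=atan2(y, x)=81.0011° ≈ 81.0°
Leg 3: φ1=0.3714811, φ2=1.0460072, Δφ=0.6745261, Δλ=2.9431173 rad; a=sin²(Δφ/2)+cosφ1·cosφ2·sin²(Δλ/2)=0.5717714950; c=2·atan2(√a, √(1-a))=1.714836885; dist=6371·c=10925.226 ≈ 10925.2 km; running total=19191.8 km
Leg 3 bearing: y=sinΔλ·cosφ2=0.09879061, x=cosφ1·sinφ2-sinφ1·cosφ2·cosΔλ=0.98470088; θ=atan2(y, x)=5.7291° ≈ 5.7°
Leg 4: φ1=1.0460072, φ2=-0.5921082, Δφ=-1.6381154, Δλ=0.1329958 rad; a=sin²(Δφ/2)+cosφ1·cosφ2·sin²(Δλ/2)=0.5354698038; c=2·atan2(√a, √(1-a))=1.641795569; dist=6371·c=10459.880 ≈ 10459.9 km; running total=29651.7 km
Leg 4 bearing: y=sinΔλ·cosφ2=0.11003037, x=cosφ1·sinφ2-sinφ1·cosφ2·cosΔλ=-0.99139341; θ=atan2(y, x)=173.6669° ≈ 173.7°
Leg 5: φ1=-0.5921082, φ2=-0.6037391, Δφ=-0.0116309, Δλ=-1.3397968 rad; a=sin²(Δφ/2)+cosφ1·cosφ2·sin²(Δλ/2)=0.2633775344; c=2·atan2(√a, √(1-a))=1.077825653; dist=6371·c=6866.827 ≈ 6866.8 km; running total=36518.5 km
Leg 5 bearing: y=sinΔλ·cosφ2=-0.80135231, x=cosφ1·sinφ2-sinφ1·cosφ2·cosΔλ=-0.36588756; θ=atan2(y, x)=-114.5409° <0 so +360° → 245.4591° ≈ 245.5°
Leg 6: φ1=-0.6037391, φ2=0.5248694, Δφ=1.1286084, Δλ=1.5645760 rad; a=sin²(Δφ/2)+cosφ1·cosφ2·sin²(Δλ/2)=0.6400276736; c=2·atan2(√a, √(1-a))=1.854648090; dist=6371·c=11815.963 ≈ 11816.0 km; running total=48334.5 km
Leg 6 bearing: y=sinΔλ·cosφ2=0.86537266, x=cosφ1·sinφ2-sinφ1·cosφ2·cosΔλ=0.41557088; θ=atan2(y, x)=64.3487° ≈ 64.3°
Leg 7: φ1=0.5248694, φ2=0.2572807, Δφ=-0.2675886, Δλ=-0.8501062 rad; a=sin²(Δφ/2)+cosφ1·cosφ2·sin²(Δλ/2)=0.1601087553; c=2·atan2(√a, √(1-a))=0.823330306; dist=6371·c=5245.437 ≈ 5245.4 km; running total=53579.9 km
Leg 7 bearing: y=sinΔλ·cosφ2=-0.72662018, x=cosφ1·sinφ2-sinφ1·cosφ2·cosΔλ=-0.09959361; θ=atan2(y, x)=-97.8046° <0 so +360° → 262.1954° ≈ 262.2°

Leg 1: dist=951.6 km, bearing=102.5°
Leg 2: dist=7315.0 km, bearing=81.0°
Leg 3: dist=10925.2 km, bearing=5.7°
Leg 4: dist=10459.9 km, bearing=173.7°
Leg 5: dist=6866.8 km, bearing=245.5°
Leg 6: dist=11816.0 km, bearing=64.3°
Leg 7: dist=5245.4 km, bearing=262.2°
Total: 53579.9 km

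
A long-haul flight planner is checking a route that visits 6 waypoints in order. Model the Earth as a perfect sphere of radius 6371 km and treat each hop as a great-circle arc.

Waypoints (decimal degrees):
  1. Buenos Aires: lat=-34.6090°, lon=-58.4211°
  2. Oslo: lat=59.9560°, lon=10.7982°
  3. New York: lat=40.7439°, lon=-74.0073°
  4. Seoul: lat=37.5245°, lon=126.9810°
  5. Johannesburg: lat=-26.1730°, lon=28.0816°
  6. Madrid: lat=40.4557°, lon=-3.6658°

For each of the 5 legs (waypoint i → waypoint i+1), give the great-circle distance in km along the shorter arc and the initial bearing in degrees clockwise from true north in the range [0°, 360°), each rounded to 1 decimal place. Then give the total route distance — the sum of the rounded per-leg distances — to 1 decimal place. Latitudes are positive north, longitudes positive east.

Leg 1: dist=12254.8 km, bearing=29.9°
Leg 2: dist=5913.1 km, bearing=289.5°
Leg 3: dist=11053.7 km, bearing=343.3°
Leg 4: dist=12482.5 km, bearing=253.3°
Leg 5: dist=8103.0 km, bearing=335.2°
Total: 49807.1 km

Leg 1: φ1=-0.6040410, φ2=1.0464296, Δφ=1.6504706, Δλ=1.2081047 rad; a=sin²(Δφ/2)+cosφ1·cosφ2·sin²(Δλ/2)=0.6727306958; c=2·atan2(√a, √(1-a))=1.923526729; dist=6371·c=12254.789 ≈ 12254.8 km; running total=12254.8 km
Leg 1 bearing: y=sinΔλ·cosφ2=0.46809428, x=cosφ1·sinφ2-sinφ1·cosφ2·cosΔλ=0.81335366; θ=atan2(y, x)=29.9209° ≈ 29.9°
Leg 2: φ1=1.0464296, φ2=0.7111152, Δφ=-0.3353144, Δλ=-1.4801352 rad; a=sin²(Δφ/2)+cosφ1·cosφ2·sin²(Δλ/2)=0.2003357614; c=2·atan2(√a, √(1-a))=0.928134357; dist=6371·c=5913.144 ≈ 5913.1 km; running total=18167.9 km
Leg 2 bearing: y=sinΔλ·cosφ2=-0.75452294, x=cosφ1·sinφ2-sinφ1·cosφ2·cosΔλ=0.26739578; θ=atan2(y, x)=-70.4862° <0 so +360° → 289.5138° ≈ 289.5°
Leg 3: φ1=0.7111152, φ2=0.6549261, Δφ=-0.0561891, Δλ=3.5079076 rad; a=sin²(Δφ/2)+cosφ1·cosφ2·sin²(Δλ/2)=0.5817307286; c=2·atan2(√a, √(1-a))=1.734994617; dist=6371·c=11053.651 ≈ 11053.7 km; running total=29221.6 km
Leg 3 bearing: y=sinΔλ·cosφ2=-0.28406790, x=cosφ1·sinφ2-sinφ1·cosφ2·cosΔλ=0.94476758; θ=atan2(y, x)=-16.7347° <0 so +360° → 343.2653° ≈ 343.3°
Leg 4: φ1=0.6549261, φ2=-0.4568050, Δφ=-1.1117311, Δλ=-1.7261202 rad; a=sin²(Δφ/2)+cosφ1·cosφ2·sin²(Δλ/2)=0.6893877080; c=2·atan2(√a, √(1-a))=1.959269089; dist=6371·c=12482.503 ≈ 12482.5 km; running total=41704.1 km
Leg 4 bearing: y=sinΔλ·cosφ2=-0.88666216, x=cosφ1·sinφ2-sinφ1·cosφ2·cosΔλ=-0.26525345; θ=atan2(y, x)=-106.6551° <0 so +360° → 253.3449° ≈ 253.3°
Leg 5: φ1=-0.4568050, φ2=0.7060852, Δφ=1.1628902, Δλ=-0.5540967 rad; a=sin²(Δφ/2)+cosφ1·cosφ2·sin²(Δλ/2)=0.3527442071; c=2·atan2(√a, √(1-a))=1.271851930; dist=6371·c=8102.969 ≈ 8103.0 km; running total=49807.1 km
Leg 5 bearing: y=sinΔλ·cosφ2=-0.40037096, x=cosφ1·sinφ2-sinφ1·cosφ2·cosΔλ=0.86773615; θ=atan2(y, x)=-24.7685° <0 so +360° → 335.2315° ≈ 335.2°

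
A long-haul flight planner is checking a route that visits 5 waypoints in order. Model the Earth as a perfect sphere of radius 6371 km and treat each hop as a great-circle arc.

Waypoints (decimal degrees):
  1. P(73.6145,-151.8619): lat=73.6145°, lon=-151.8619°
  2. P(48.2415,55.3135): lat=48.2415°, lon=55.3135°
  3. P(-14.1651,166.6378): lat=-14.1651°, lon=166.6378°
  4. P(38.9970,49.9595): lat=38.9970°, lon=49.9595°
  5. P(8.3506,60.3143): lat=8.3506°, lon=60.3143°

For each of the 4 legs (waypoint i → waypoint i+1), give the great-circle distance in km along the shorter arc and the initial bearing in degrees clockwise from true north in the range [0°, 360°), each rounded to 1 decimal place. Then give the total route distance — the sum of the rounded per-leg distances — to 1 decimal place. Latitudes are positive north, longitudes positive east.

Leg 1: φ1=1.2848154, φ2=0.8419730, Δφ=-0.4428424, Δλ=3.6158929 rad; a=sin²(Δφ/2)+cosφ1·cosφ2·sin²(Δλ/2)=0.2257373403; c=2·atan2(√a, √(1-a))=0.990196801; dist=6371·c=6308.544 ≈ 6308.5 km; running total=6308.5 km
Leg 1 bearing: y=sinΔλ·cosφ2=-0.30416937, x=cosφ1·sinφ2-sinφ1·cosφ2·cosΔλ=0.77884592; θ=atan2(y, x)=-21.3326° <0 so +360° → 338.6674° ≈ 338.7°
Leg 2: φ1=0.8419730, φ2=-0.2472276, Δφ=-1.0892006, Δλ=1.9429756 rad; a=sin²(Δφ/2)+cosφ1·cosφ2·sin²(Δλ/2)=0.7086852720; c=2·atan2(√a, √(1-a))=2.001346188; dist=6371·c=12750.577 ≈ 12750.6 km; running total=19059.1 km
Leg 2 bearing: y=sinΔλ·cosφ2=0.90321332, x=cosφ1·sinφ2-sinφ1·cosφ2·cosΔλ=0.10003765; θ=atan2(y, x)=83.6798° ≈ 83.7°
Leg 3: φ1=-0.2472276, φ2=0.6806260, Δφ=0.9278537, Δλ=-2.0364205 rad; a=sin²(Δφ/2)+cosφ1·cosφ2·sin²(Δλ/2)=0.7461619944; c=2·atan2(√a, √(1-a))=2.085554057; dist=6371·c=13287.065 ≈ 13287.1 km; running total=32346.2 km
Leg 3 bearing: y=sinΔλ·cosφ2=-0.69444161, x=cosφ1·sinφ2-sinφ1·cosφ2·cosΔλ=0.52475513; θ=atan2(y, x)=-52.9235° <0 so +360° → 307.0765° ≈ 307.1°
Leg 4: φ1=0.6806260, φ2=0.1457455, Δφ=-0.5348806, Δλ=0.1807254 rad; a=sin²(Δφ/2)+cosφ1·cosφ2·sin²(Δλ/2)=0.0760968824; c=2·atan2(√a, √(1-a))=0.558961605; dist=6371·c=3561.144 ≈ 3561.1 km; running total=35907.3 km
Leg 4 bearing: y=sinΔλ·cosφ2=0.17783751, x=cosφ1·sinφ2-sinφ1·cosφ2·cosΔλ=-0.49959825; θ=atan2(y, x)=160.4063° ≈ 160.4°

Leg 1: dist=6308.5 km, bearing=338.7°
Leg 2: dist=12750.6 km, bearing=83.7°
Leg 3: dist=13287.1 km, bearing=307.1°
Leg 4: dist=3561.1 km, bearing=160.4°
Total: 35907.3 km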